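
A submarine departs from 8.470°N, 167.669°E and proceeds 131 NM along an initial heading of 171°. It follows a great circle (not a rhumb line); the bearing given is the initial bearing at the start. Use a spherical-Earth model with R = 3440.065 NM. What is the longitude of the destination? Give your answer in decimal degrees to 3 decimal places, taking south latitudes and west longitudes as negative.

Angular distance δ = d/R = 131 / 3440.065 = 0.038081 rad.
Converting: φ₁ = 0.147829 rad, θ = 2.984513 rad.
sin φ₂ = sin φ₁ cos δ + cos φ₁ sin δ cos θ = (0.147292)(0.999275) + (0.989093)(0.038071)(-0.987688) = 0.109992
φ₂ = asin(0.109992) = 0.110215 rad = 6.315°.
Δλ = atan2( sin θ sin δ cos φ₁ , cos δ − sin φ₁ sin φ₂ ) = atan2(0.005891, 0.983074) = 0.005992 rad = 0.343°.
λ₂ = λ₁ + Δλ = 168.012°.

longitude 168.012°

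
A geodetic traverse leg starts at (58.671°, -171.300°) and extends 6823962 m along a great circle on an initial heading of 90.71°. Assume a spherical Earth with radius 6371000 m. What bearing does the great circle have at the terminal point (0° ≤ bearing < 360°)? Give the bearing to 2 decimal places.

final bearing 145.37°

The arc subtends δ = 6823962/6371000 = 1.071097 rad at the centre.
Converting: φ₁ = 1.024002 rad, θ = 1.583188 rad.
Applying the spherical law of cosines for sides, sin φ₂ = sin φ₁ cos δ + cos φ₁ sin δ cos θ = 0.403642, so φ₂ = 23.806°.
Δλ = atan2( sin θ sin δ cos φ₁ , cos δ − sin φ₁ sin φ₂ ) = atan2(0.456340, 0.134372) = 1.284434 rad = 73.593°.
Hence λ₂ = -171.300° + 73.593° = -97.707°.
The forward bearing on arrival equals the back-azimuth from the destination plus 180°.
Back-azimuth from P₂ (23.81°, -97.71°) to P₁ (58.67°, -171.30°), with Δλ' = λ₁ − λ₂ = -73.59°: atan2( sin Δλ' cos φ₁ , cos φ₂ sin φ₁ − sin φ₂ cos φ₁ cos Δλ' ) = 325.37°.
Final bearing = (325.37° + 180°) mod 360° = 145.37°.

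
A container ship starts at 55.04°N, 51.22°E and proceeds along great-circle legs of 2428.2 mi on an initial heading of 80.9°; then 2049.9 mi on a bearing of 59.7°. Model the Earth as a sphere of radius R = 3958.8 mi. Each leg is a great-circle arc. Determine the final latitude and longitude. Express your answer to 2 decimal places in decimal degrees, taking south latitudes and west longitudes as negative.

Apply the spherical direct solution leg by leg, carrying full precision between legs.
Leg 1: from (55.04°, 51.22°), δ = 2428.2/3958.8 = 0.613368 rad, θ = 80.9° → φ = 46.25°, λ = 106.49°.
Leg 2: from (46.25°, 106.49°), δ = 2049.9/3958.8 = 0.517808 rad, θ = 59.7° → φ = 53.16°, λ = 151.96°.

latitude 53.16°, longitude 151.96°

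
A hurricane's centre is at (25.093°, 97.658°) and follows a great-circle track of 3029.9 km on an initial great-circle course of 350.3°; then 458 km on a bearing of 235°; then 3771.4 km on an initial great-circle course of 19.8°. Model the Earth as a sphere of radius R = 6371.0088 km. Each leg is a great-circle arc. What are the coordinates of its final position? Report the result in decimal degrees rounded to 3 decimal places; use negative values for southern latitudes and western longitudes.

Apply the spherical direct solution leg by leg, carrying full precision between legs.
Leg 1: from (25.093°, 97.658°), δ = 3029.9/6371.0088 = 0.475576 rad, θ = 350.3° → φ = 51.789°, λ = 90.494°.
Leg 2: from (51.789°, 90.494°), δ = 458/6371.0088 = 0.071888 rad, θ = 235° → φ = 49.308°, λ = 85.316°.
Leg 3: from (49.308°, 85.316°), δ = 3771.4/6371.0088 = 0.591963 rad, θ = 19.8° → φ = 76.290°, λ = 138.210°.

latitude 76.290°, longitude 138.210°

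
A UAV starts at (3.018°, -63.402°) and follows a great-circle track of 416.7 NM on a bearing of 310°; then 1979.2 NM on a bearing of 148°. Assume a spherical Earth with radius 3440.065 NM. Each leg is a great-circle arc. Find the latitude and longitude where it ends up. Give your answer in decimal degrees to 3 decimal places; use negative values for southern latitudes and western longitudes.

latitude -20.402°, longitude -50.842°

Apply the spherical direct solution leg by leg, carrying full precision between legs.
Leg 1: from (3.018°, -63.402°), δ = 416.7/3440.065 = 0.121131 rad, θ = 310° → φ = 7.460°, λ = -68.759°.
Leg 2: from (7.460°, -68.759°), δ = 1979.2/3440.065 = 0.575338 rad, θ = 148° → φ = -20.402°, λ = -50.842°.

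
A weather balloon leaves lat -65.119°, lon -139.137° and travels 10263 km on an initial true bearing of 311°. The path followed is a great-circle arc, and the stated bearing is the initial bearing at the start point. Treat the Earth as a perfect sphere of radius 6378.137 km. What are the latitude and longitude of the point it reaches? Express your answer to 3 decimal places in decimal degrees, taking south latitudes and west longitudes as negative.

latitude 18.093°, longitude 168.360°

Central angle δ = d/R = 1.609091 rad.
Start latitude φ₁ = -1.136541 rad; initial bearing θ = 5.427974 rad.
sin φ₂ = sin φ₁ cos δ + cos φ₁ sin δ cos θ = (-0.907184)(-0.038285) + (0.420735)(0.999267)(0.656059) = 0.310556
φ₂ = asin(0.310556) = 0.315778 rad = 18.093°.
Δλ = atan2( sin θ sin δ cos φ₁ , cos δ − sin φ₁ sin φ₂ ) = atan2(-0.317300, 0.243446) = -0.916350 rad = -52.503°.
λ₂ = -139.137° + -52.503° = -191.640°, normalized to (−180°, 180°] → 168.360°.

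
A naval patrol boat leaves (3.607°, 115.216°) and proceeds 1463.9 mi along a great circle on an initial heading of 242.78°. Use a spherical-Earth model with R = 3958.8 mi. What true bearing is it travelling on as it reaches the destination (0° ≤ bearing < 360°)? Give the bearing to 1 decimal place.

final bearing 243.2°

The arc subtends δ = 1463.9/3958.8 = 0.369784 rad at the centre.
With φ₁ = 3.607° = 0.062954 rad and θ = 242.78° = 4.237310 rad:
Applying the spherical law of cosines for sides, sin φ₂ = sin φ₁ cos δ + cos φ₁ sin δ cos θ = -0.106326, so φ₂ = -6.104°.
Then Δλ = atan2(-0.320753, 0.939095) = -0.329132 rad, from sin θ sin δ cos φ₁ over cos δ − sin φ₁ sin φ₂.
λ₂ = 115.216° + -18.858° = 96.358°.
The forward bearing on arrival equals the back-azimuth from the destination plus 180°.
Back-azimuth from P₂ (-6.1°, 96.4°) to P₁ (3.6°, 115.2°), with Δλ' = λ₁ − λ₂ = 18.9°: atan2( sin Δλ' cos φ₁ , cos φ₂ sin φ₁ − sin φ₂ cos φ₁ cos Δλ' ) = 63.2°.
Final bearing = (63.2° + 180°) mod 360° = 243.2°.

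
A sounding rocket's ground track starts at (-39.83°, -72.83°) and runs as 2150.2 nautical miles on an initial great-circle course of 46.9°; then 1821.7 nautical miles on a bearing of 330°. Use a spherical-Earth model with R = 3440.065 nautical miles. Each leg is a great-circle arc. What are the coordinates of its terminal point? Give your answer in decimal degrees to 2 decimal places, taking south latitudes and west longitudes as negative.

latitude 14.13°, longitude -62.00°

Apply the spherical direct solution leg by leg, carrying full precision between legs.
Leg 1: from (-39.83°, -72.83°), δ = 2150.2/3440.065 = 0.625046 rad, θ = 46.9° → φ = -12.26°, λ = -46.90°.
Leg 2: from (-12.26°, -46.90°), δ = 1821.7/3440.065 = 0.529554 rad, θ = 330° → φ = 14.13°, λ = -62.00°.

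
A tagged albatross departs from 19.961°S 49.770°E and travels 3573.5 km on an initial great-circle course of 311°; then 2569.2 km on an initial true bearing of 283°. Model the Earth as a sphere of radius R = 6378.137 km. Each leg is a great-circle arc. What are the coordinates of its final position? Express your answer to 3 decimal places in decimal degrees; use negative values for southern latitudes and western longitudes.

latitude 7.097°, longitude 3.468°

Apply the spherical direct solution leg by leg, carrying full precision between legs.
Leg 1: from (-19.961°, 49.770°), δ = 3573.5/6378.137 = 0.560273 rad, θ = 311° → φ = 2.207°, λ = 26.107°.
Leg 2: from (2.207°, 26.107°), δ = 2569.2/6378.137 = 0.402814 rad, θ = 283° → φ = 7.097°, λ = 3.468°.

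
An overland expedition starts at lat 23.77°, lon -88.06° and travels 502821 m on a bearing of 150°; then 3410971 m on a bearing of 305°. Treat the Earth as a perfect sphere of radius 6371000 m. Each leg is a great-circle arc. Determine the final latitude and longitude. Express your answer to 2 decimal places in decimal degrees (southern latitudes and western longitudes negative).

latitude 34.55°, longitude -116.15°

Apply the spherical direct solution leg by leg, carrying full precision between legs.
Leg 1: from (23.77°, -88.06°), δ = 502821/6371000 = 0.078923 rad, θ = 150° → φ = 19.84°, λ = -85.66°.
Leg 2: from (19.84°, -85.66°), δ = 3410971/6371000 = 0.535390 rad, θ = 305° → φ = 34.55°, λ = -116.15°.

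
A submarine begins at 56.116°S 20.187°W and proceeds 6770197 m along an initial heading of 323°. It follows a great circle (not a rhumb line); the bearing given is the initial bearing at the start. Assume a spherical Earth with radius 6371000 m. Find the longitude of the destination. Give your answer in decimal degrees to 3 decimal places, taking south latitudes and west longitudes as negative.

longitude -51.912°

The arc subtends δ = 6770197/6371000 = 1.062658 rad at the centre.
Converting: φ₁ = -0.979409 rad, θ = 5.637413 rad.
sin φ₂ = sin φ₁ cos δ + cos φ₁ sin δ cos θ = (-0.830168)(0.486551) + (0.557513)(0.873652)(0.798636) = -0.014926
φ₂ = asin(-0.014926) = -0.014926 rad = -0.855°.
For the longitude increment, Δλ = atan2( sin θ sin δ cos φ₁, cos δ − sin φ₁ sin φ₂ ) = atan2(-0.293128, 0.474160) = -31.725°.
Hence λ₂ = -20.187° + -31.725° = -51.912°.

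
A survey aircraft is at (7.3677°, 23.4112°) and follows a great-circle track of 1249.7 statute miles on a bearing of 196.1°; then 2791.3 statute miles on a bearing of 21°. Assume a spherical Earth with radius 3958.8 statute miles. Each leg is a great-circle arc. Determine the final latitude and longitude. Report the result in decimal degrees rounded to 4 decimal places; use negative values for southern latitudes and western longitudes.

latitude 27.6056°, longitude 33.5900°

Apply the spherical direct solution leg by leg, carrying full precision between legs.
Leg 1: from (7.3677°, 23.4112°), δ = 1249.7/3958.8 = 0.315676 rad, θ = 196.1° → φ = -10.0158°, λ = 18.3956°.
Leg 2: from (-10.0158°, 18.3956°), δ = 2791.3/3958.8 = 0.705087 rad, θ = 21° → φ = 27.6056°, λ = 33.5900°.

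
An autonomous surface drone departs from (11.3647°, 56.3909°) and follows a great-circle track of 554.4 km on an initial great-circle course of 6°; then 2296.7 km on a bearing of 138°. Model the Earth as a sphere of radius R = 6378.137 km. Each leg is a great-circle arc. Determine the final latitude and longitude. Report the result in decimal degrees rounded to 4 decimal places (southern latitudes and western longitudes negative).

Apply the spherical direct solution leg by leg, carrying full precision between legs.
Leg 1: from (11.3647°, 56.3909°), δ = 554.4/6378.137 = 0.086922 rad, θ = 6° → φ = 16.3171°, λ = 56.9327°.
Leg 2: from (16.3171°, 56.9327°), δ = 2296.7/6378.137 = 0.360089 rad, θ = 138° → φ = 0.6663°, λ = 70.5708°.

latitude 0.6663°, longitude 70.5708°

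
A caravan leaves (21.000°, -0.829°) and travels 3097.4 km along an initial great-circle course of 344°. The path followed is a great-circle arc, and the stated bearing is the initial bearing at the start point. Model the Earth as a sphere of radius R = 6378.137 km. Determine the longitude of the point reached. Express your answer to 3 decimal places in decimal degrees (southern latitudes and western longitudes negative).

The arc subtends δ = 3097.4/6378.137 = 0.485628 rad at the centre.
Converting: φ₁ = 0.366519 rad, θ = 6.003933 rad.
Applying the spherical law of cosines for sides, sin φ₂ = sin φ₁ cos δ + cos φ₁ sin δ cos θ = 0.735815, so φ₂ = 47.376°.
Δλ = atan2( sin θ sin δ cos φ₁ , cos δ − sin φ₁ sin φ₂ ) = atan2(-0.120112, 0.620690) = -0.191151 rad = -10.952°.
λ₂ = λ₁ + Δλ = -11.781°.

longitude -11.781°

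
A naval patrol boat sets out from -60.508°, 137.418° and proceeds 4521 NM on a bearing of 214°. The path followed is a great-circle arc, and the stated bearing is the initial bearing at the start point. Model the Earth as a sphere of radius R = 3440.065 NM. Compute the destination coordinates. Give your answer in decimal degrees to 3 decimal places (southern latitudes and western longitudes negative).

δ = 4521/3440.065 = 1.314219 rad (75.2992°).
Converting: φ₁ = -1.056064 rad, θ = 3.735005 rad.
Applying the spherical law of cosines for sides, sin φ₂ = sin φ₁ cos δ + cos φ₁ sin δ cos θ = -0.615665, so φ₂ = -38.000°.
Δλ = atan2( sin θ sin δ cos φ₁ , cos δ − sin φ₁ sin φ₂ ) = atan2(-0.266280, -0.282119) = -2.385068 rad = -136.654°.
λ₂ = 137.418° + -136.654° = 0.764°.

latitude -38.000°, longitude 0.764°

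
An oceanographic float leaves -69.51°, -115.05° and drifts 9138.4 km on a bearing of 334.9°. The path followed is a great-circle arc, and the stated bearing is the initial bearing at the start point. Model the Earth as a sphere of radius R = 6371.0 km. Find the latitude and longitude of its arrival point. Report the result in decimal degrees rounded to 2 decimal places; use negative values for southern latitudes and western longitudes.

latitude 10.76°, longitude -140.38°

δ = 9138.4/6371 = 1.434375 rad (82.1836°).
With φ₁ = -69.51° = -1.213178 rad and θ = 334.9° = 5.845108 rad:
Destination latitude: φ₂ = arcsin( sin φ₁ cos δ + cos φ₁ sin δ cos θ ) = arcsin(0.186649) = 10.76°.
Then Δλ = atan2(-0.147109, 0.310839) = -0.442030 rad, from sin θ sin δ cos φ₁ over cos δ − sin φ₁ sin φ₂.
Hence λ₂ = -115.05° + -25.33° = -140.38°.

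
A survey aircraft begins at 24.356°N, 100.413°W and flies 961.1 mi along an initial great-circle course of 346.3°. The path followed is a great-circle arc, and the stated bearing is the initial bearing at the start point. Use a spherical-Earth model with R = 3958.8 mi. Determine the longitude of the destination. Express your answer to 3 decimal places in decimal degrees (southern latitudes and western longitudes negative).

Angular distance δ = d/R = 961.1 / 3958.8 = 0.242776 rad.
Start latitude φ₁ = 0.425092 rad; initial bearing θ = 6.044075 rad.
Applying the spherical law of cosines for sides, sin φ₂ = sin φ₁ cos δ + cos φ₁ sin δ cos θ = 0.613083, so φ₂ = 37.813°.
Δλ = atan2( sin θ sin δ cos φ₁ , cos δ − sin φ₁ sin φ₂ ) = atan2(-0.051868, 0.717836) = -0.072131 rad = -4.133°.
Hence λ₂ = -100.413° + -4.133° = -104.546°.

longitude -104.546°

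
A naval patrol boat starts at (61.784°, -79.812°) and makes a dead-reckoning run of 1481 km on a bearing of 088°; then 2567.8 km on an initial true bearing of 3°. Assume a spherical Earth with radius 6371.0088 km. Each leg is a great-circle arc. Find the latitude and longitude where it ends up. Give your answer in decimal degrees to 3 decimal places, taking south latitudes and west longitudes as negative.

latitude 82.433°, longitude -43.903°

Apply the spherical direct solution leg by leg, carrying full precision between legs.
Leg 1: from (61.784°, -79.812°), δ = 1481/6371.0088 = 0.232459 rad, θ = 88° → φ = 59.460°, λ = -52.870°.
Leg 2: from (59.460°, -52.870°), δ = 2567.8/6371.0088 = 0.403044 rad, θ = 3° → φ = 82.433°, λ = -43.903°.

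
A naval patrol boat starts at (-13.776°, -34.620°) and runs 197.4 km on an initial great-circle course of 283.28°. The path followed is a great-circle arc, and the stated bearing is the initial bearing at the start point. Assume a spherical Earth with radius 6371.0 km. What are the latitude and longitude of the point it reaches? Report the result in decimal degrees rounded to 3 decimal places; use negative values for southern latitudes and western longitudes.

Central angle δ = d/R = 0.030984 rad.
With φ₁ = -13.776° = -0.240437 rad and θ = 283.28° = 4.944169 rad:
sin φ₂ = sin φ₁ cos δ + cos φ₁ sin δ cos θ = (-0.238127)(0.999520) + (0.971234)(0.030979)(0.229710) = -0.231101
φ₂ = asin(-0.231101) = -0.233209 rad = -13.362°.
Δλ = atan2( sin θ sin δ cos φ₁ , cos δ − sin φ₁ sin φ₂ ) = atan2(-0.029283, 0.944489) = -0.030995 rad = -1.776°.
Hence λ₂ = -34.620° + -1.776° = -36.396°.

latitude -13.362°, longitude -36.396°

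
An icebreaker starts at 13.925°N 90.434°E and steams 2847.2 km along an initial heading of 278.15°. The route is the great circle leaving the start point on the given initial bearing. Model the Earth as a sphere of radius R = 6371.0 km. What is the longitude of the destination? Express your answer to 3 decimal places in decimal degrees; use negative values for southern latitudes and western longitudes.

longitude 64.000°

Central angle δ = d/R = 0.446900 rad.
Start latitude φ₁ = 0.243037 rad; initial bearing θ = 4.854633 rad.
Applying the spherical law of cosines for sides, sin φ₂ = sin φ₁ cos δ + cos φ₁ sin δ cos θ = 0.276484, so φ₂ = 16.050°.
Δλ = atan2( sin θ sin δ cos φ₁ , cos δ − sin φ₁ sin φ₂ ) = atan2(-0.415235, 0.835255) = -0.461353 rad = -26.434°.
λ₂ = 90.434° + -26.434° = 64.000°.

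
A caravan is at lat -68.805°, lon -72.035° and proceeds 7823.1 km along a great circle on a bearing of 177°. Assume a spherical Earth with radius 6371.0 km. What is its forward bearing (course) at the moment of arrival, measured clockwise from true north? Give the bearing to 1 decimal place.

final bearing 1.4°

The arc subtends δ = 7823.1/6371 = 1.227923 rad at the centre.
Start latitude φ₁ = -1.200874 rad; initial bearing θ = 3.089233 rad.
Destination latitude: φ₂ = arcsin( sin φ₁ cos δ + cos φ₁ sin δ cos θ ) = arcsin(-0.653485) = -40.805°.
Δλ = atan2( sin θ sin δ cos φ₁ , cos δ − sin φ₁ sin φ₂ ) = atan2(0.017820, -0.273086) = 3.076430 rad = 176.266°.
λ₂ = -72.035° + 176.266° = 104.231°.
The forward bearing on arrival equals the back-azimuth from the destination plus 180°.
Back-azimuth from P₂ (-40.8°, 104.2°) to P₁ (-68.8°, -72.0°), with Δλ' = λ₁ − λ₂ = -176.3°: atan2( sin Δλ' cos φ₁ , cos φ₂ sin φ₁ − sin φ₂ cos φ₁ cos Δλ' ) = 181.4°.
Final bearing = (181.4° + 180°) mod 360° = 1.4°.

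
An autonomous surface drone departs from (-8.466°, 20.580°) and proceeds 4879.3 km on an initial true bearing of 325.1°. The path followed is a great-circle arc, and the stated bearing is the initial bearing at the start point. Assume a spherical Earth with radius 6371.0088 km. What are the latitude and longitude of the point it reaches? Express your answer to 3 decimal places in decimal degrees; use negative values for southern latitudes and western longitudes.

δ = 4879.3/6371.0088 = 0.765860 rad (43.8805°).
With φ₁ = -8.466° = -0.147760 rad and θ = 325.1° = 5.674065 rad:
Destination latitude: φ₂ = arcsin( sin φ₁ cos δ + cos φ₁ sin δ cos θ ) = arcsin(0.456183) = 27.141°.
Then Δλ = atan2(-0.392265, 0.787947) = -0.461912 rad, from sin θ sin δ cos φ₁ over cos δ − sin φ₁ sin φ₂.
λ₂ = λ₁ + Δλ = -5.886°.

latitude 27.141°, longitude -5.886°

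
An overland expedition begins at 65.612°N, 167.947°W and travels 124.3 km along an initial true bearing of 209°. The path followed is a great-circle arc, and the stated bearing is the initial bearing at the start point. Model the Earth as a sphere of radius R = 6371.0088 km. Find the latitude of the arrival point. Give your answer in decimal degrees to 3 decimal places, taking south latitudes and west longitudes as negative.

δ = 124.3/6371.0088 = 0.019510 rad (1.1179°).
Start latitude φ₁ = 1.145145 rad; initial bearing θ = 3.647738 rad.
Destination latitude: φ₂ = arcsin( sin φ₁ cos δ + cos φ₁ sin δ cos θ ) = arcsin(0.903551) = 64.629°.
For the longitude increment, Δλ = atan2( sin θ sin δ cos φ₁, cos δ − sin φ₁ sin φ₂ ) = atan2(-0.003905, 0.176882) = -1.265°.
λ₂ = λ₁ + Δλ = -169.212°.

latitude 64.629°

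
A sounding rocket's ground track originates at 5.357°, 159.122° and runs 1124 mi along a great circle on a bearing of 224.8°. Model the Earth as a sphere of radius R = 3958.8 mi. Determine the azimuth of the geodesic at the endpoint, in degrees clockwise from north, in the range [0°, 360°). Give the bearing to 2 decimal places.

The arc subtends δ = 1124/3958.8 = 0.283924 rad at the centre.
Start latitude φ₁ = 0.093497 rad; initial bearing θ = 3.923500 rad.
Destination latitude: φ₂ = arcsin( sin φ₁ cos δ + cos φ₁ sin δ cos θ ) = arcsin(-0.108277) = -6.216°.
Δλ = atan2( sin θ sin δ cos φ₁ , cos δ − sin φ₁ sin φ₂ ) = atan2(-0.196524, 0.970072) = -0.199881 rad = -11.452°.
λ₂ = 159.122° + -11.452° = 147.670°.
The forward bearing on arrival equals the back-azimuth from the destination plus 180°.
Back-azimuth from P₂ (-6.22°, 147.67°) to P₁ (5.36°, 159.12°), with Δλ' = λ₁ − λ₂ = 11.45°: atan2( sin Δλ' cos φ₁ , cos φ₂ sin φ₁ − sin φ₂ cos φ₁ cos Δλ' ) = 44.89°.
Final bearing = (44.89° + 180°) mod 360° = 224.89°.

final bearing 224.89°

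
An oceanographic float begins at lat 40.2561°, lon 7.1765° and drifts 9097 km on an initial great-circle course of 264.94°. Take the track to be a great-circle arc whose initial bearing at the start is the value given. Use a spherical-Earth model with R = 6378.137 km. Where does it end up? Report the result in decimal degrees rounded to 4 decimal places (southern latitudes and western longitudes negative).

Central angle δ = d/R = 1.426279 rad.
Converting: φ₁ = 0.702601 rad, θ = 4.624075 rad.
Destination latitude: φ₂ = arcsin( sin φ₁ cos δ + cos φ₁ sin δ cos θ ) = arcsin(0.026455) = 1.5159°.
Then Δλ = atan2(-0.752265, 0.126920) = -1.403653 rad, from sin θ sin δ cos φ₁ over cos δ − sin φ₁ sin φ₂.
Hence λ₂ = 7.1765° + -80.4234° = -73.2469°.

latitude 1.5159°, longitude -73.2469°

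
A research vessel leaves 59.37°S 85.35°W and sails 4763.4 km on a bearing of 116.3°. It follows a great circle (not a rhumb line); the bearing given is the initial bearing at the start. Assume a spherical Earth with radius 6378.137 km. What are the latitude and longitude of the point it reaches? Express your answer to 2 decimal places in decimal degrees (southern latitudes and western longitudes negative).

latitude -51.70°, longitude -6.03°

Central angle δ = d/R = 0.746832 rad.
With φ₁ = -59.37° = -1.036202 rad and θ = 116.3° = 2.029818 rad:
Destination latitude: φ₂ = arcsin( sin φ₁ cos δ + cos φ₁ sin δ cos θ ) = arcsin(-0.784805) = -51.70°.
Then Δλ = atan2(0.310280, 0.058539) = 1.384323 rad, from sin θ sin δ cos φ₁ over cos δ − sin φ₁ sin φ₂.
Hence λ₂ = -85.35° + 79.32° = -6.03°.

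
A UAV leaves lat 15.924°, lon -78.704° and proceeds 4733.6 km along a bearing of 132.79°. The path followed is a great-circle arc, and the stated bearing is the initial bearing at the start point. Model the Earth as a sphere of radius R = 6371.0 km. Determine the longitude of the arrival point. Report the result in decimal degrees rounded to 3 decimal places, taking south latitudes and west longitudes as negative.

Angular distance δ = d/R = 4733.6 / 6371 = 0.742992 rad.
Start latitude φ₁ = 0.277926 rad; initial bearing θ = 2.317623 rad.
sin φ₂ = sin φ₁ cos δ + cos φ₁ sin δ cos θ = (0.274362)(0.736448) + (0.961626)(0.676494)(-0.679313) = -0.239863
φ₂ = asin(-0.239863) = -0.242225 rad = -13.878°.
For the longitude increment, Δλ = atan2( sin θ sin δ cos φ₁, cos δ − sin φ₁ sin φ₂ ) = atan2(0.477394, 0.802257) = 30.755°.
λ₂ = -78.704° + 30.755° = -47.949°.

longitude -47.949°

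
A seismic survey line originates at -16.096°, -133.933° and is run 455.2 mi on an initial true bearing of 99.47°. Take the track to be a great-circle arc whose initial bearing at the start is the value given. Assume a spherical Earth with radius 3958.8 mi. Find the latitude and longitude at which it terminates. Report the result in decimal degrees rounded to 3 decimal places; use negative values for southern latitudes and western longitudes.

The arc subtends δ = 455.2/3958.8 = 0.114984 rad at the centre.
Converting: φ₁ = -0.280928 rad, θ = 1.736079 rad.
sin φ₂ = sin φ₁ cos δ + cos φ₁ sin δ cos θ = (-0.277248)(0.993397) + (0.960799)(0.114731)(-0.164531) = -0.293554
φ₂ = asin(-0.293554) = -0.297942 rad = -17.071°.
For the longitude increment, Δλ = atan2( sin θ sin δ cos φ₁, cos δ − sin φ₁ sin φ₂ ) = atan2(0.108731, 0.912010) = 6.799°.
Hence λ₂ = -133.933° + 6.799° = -127.134°.

latitude -17.071°, longitude -127.134°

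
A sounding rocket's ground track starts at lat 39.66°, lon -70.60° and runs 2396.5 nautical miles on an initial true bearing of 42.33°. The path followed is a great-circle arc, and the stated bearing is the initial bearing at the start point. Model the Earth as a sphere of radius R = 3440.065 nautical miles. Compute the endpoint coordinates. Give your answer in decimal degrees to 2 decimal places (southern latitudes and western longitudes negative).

latitude 58.73°, longitude -14.26°

Angular distance δ = d/R = 2396.5 / 3440.065 = 0.696644 rad.
With φ₁ = 39.66° = 0.692198 rad and θ = 42.33° = 0.738798 rad:
sin φ₂ = sin φ₁ cos δ + cos φ₁ sin δ cos θ = (0.638231)(0.767000) + (0.769845)(0.641647)(0.739279) = 0.854704
φ₂ = asin(0.854704) = 1.024979 rad = 58.73°.
Δλ = atan2( sin θ sin δ cos φ₁ , cos δ − sin φ₁ sin φ₂ ) = atan2(0.332639, 0.221502) = 0.983329 rad = 56.34°.
Hence λ₂ = -70.60° + 56.34° = -14.26°.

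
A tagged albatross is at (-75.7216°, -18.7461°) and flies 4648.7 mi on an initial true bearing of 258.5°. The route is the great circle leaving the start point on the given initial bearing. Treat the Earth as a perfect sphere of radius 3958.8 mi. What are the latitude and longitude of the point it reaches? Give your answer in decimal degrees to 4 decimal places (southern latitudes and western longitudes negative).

latitude -24.8120°, longitude -113.9903°

δ = 4648.7/3958.8 = 1.174270 rad (67.2807°).
With φ₁ = -75.7216° = -1.321591 rad and θ = 258.5° = 4.511676 rad:
Destination latitude: φ₂ = arcsin( sin φ₁ cos δ + cos φ₁ sin δ cos θ ) = arcsin(-0.419641) = -24.8120°.
Δλ = atan2( sin θ sin δ cos φ₁ , cos δ − sin φ₁ sin φ₂ ) = atan2(-0.222930, -0.020462) = -1.662325 rad = -95.2442°.
λ₂ = -18.7461° + -95.2442° = -113.9903°.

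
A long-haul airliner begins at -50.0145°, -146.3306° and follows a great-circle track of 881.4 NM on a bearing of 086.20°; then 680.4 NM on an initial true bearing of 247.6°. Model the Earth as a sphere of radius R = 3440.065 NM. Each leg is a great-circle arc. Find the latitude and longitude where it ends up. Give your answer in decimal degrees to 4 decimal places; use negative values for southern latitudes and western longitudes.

latitude -50.1127°, longitude -141.0587°

Apply the spherical direct solution leg by leg, carrying full precision between legs.
Leg 1: from (-50.0145°, -146.3306°), δ = 881.4/3440.065 = 0.256216 rad, θ = 86.2° → φ = -46.9201°, λ = -124.6016°.
Leg 2: from (-46.9201°, -124.6016°), δ = 680.4/3440.065 = 0.197787 rad, θ = 247.6° → φ = -50.1127°, λ = -141.0587°.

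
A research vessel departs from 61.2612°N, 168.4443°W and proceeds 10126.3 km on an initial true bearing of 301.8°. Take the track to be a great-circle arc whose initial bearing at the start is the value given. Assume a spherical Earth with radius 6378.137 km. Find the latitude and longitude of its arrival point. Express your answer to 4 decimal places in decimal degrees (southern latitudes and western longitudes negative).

latitude 13.8009°, longitude 72.6047°

Angular distance δ = d/R = 10126.3 / 6378.137 = 1.587658 rad.
Start latitude φ₁ = 1.069210 rad; initial bearing θ = 5.267404 rad.
Applying the spherical law of cosines for sides, sin φ₂ = sin φ₁ cos δ + cos φ₁ sin δ cos θ = 0.238550, so φ₂ = 13.8009°.
For the longitude increment, Δλ = atan2( sin θ sin δ cos φ₁, cos δ − sin φ₁ sin φ₂ ) = atan2(-0.408585, -0.226026) = -118.9510°.
λ₂ = -168.4443° + -118.9510° = -287.3953°, normalized to (−180°, 180°] → 72.6047°.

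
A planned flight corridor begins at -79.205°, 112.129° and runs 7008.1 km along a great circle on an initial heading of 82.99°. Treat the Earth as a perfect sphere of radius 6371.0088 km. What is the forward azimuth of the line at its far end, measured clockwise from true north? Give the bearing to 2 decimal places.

final bearing 11.85°

Angular distance δ = d/R = 7008.1 / 6371.0088 = 1.099998 rad.
Converting: φ₁ = -1.382388 rad, θ = 1.448449 rad.
sin φ₂ = sin φ₁ cos δ + cos φ₁ sin δ cos θ = (-0.982304)(0.453597) + (0.187296)(0.891207)(0.122043) = -0.425199
φ₂ = asin(-0.425199) = -0.439182 rad = -25.163°.
Δλ = atan2( sin θ sin δ cos φ₁ , cos δ − sin φ₁ sin φ₂ ) = atan2(0.165671, 0.035923) = 1.357270 rad = 77.766°.
λ₂ = 112.129° + 77.766° = 189.895°, normalized to (−180°, 180°] → -170.105°.
The forward bearing on arrival equals the back-azimuth from the destination plus 180°.
Back-azimuth from P₂ (-25.16°, -170.11°) to P₁ (-79.20°, 112.13°), with Δλ' = λ₁ − λ₂ = 282.23°: atan2( sin Δλ' cos φ₁ , cos φ₂ sin φ₁ − sin φ₂ cos φ₁ cos Δλ' ) = 191.85°.
Final bearing = (191.85° + 180°) mod 360° = 11.85°.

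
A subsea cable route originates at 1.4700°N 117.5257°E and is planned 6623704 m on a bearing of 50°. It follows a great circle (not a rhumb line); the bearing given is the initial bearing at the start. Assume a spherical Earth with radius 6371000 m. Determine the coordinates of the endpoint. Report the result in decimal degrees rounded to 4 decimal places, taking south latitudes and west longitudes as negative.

The arc subtends δ = 6623704/6371000 = 1.039665 rad at the centre.
Start latitude φ₁ = 0.025656 rad; initial bearing θ = 0.872665 rad.
Applying the spherical law of cosines for sides, sin φ₂ = sin φ₁ cos δ + cos φ₁ sin δ cos θ = 0.567045, so φ₂ = 34.5444°.
Δλ = atan2( sin θ sin δ cos φ₁ , cos δ − sin φ₁ sin φ₂ ) = atan2(0.660293, 0.491963) = 0.930459 rad = 53.3114°.
λ₂ = λ₁ + Δλ = 170.8371°.

latitude 34.5444°, longitude 170.8371°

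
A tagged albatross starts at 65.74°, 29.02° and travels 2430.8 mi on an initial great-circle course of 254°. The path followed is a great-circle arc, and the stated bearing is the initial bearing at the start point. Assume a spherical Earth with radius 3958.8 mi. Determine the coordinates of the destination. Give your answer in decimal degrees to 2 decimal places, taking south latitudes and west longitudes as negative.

latitude 42.84°, longitude -20.03°

Central angle δ = d/R = 0.614024 rad.
Start latitude φ₁ = 1.147379 rad; initial bearing θ = 4.433136 rad.
Applying the spherical law of cosines for sides, sin φ₂ = sin φ₁ cos δ + cos φ₁ sin δ cos θ = 0.679905, so φ₂ = 42.84°.
For the longitude increment, Δλ = atan2( sin θ sin δ cos φ₁, cos δ − sin φ₁ sin φ₂ ) = atan2(-0.227561, 0.197473) = -49.05°.
λ₂ = 29.02° + -49.05° = -20.03°.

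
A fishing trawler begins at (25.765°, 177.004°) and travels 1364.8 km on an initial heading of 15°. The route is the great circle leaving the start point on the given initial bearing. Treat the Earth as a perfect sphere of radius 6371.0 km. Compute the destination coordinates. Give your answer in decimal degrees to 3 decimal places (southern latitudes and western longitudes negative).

latitude 37.566°, longitude -179.016°

Angular distance δ = d/R = 1364.8 / 6371 = 0.214221 rad.
Start latitude φ₁ = 0.449684 rad; initial bearing θ = 0.261799 rad.
Destination latitude: φ₂ = arcsin( sin φ₁ cos δ + cos φ₁ sin δ cos θ ) = arcsin(0.609673) = 37.566°.
Δλ = atan2( sin θ sin δ cos φ₁ , cos δ − sin φ₁ sin φ₂ ) = atan2(0.049551, 0.712129) = 0.069470 rad = 3.980°.
λ₂ = 177.004° + 3.980° = 180.984°, normalized to (−180°, 180°] → -179.016°.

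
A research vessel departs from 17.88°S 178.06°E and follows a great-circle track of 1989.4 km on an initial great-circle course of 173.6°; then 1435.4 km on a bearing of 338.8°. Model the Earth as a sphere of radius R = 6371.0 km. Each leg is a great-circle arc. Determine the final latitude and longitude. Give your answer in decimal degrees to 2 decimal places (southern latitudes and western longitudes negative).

Apply the spherical direct solution leg by leg, carrying full precision between legs.
Leg 1: from (-17.88°, 178.06°), δ = 1989.4/6371 = 0.312259 rad, θ = 173.6° → φ = -35.64°, λ = -179.52°.
Leg 2: from (-35.64°, -179.52°), δ = 1435.4/6371 = 0.225302 rad, θ = 338.8° → φ = -23.50°, λ = 175.42°.

latitude -23.50°, longitude 175.42°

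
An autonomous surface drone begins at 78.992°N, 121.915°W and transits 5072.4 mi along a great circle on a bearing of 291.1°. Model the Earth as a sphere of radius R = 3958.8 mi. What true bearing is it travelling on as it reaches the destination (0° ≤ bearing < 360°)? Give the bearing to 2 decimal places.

δ = 5072.4/3958.8 = 1.281297 rad (73.4129°).
Converting: φ₁ = 1.378670 rad, θ = 5.080653 rad.
Destination latitude: φ₂ = arcsin( sin φ₁ cos δ + cos φ₁ sin δ cos θ ) = arcsin(0.346099) = 20.249°.
Δλ = atan2( sin θ sin δ cos φ₁ , cos δ − sin φ₁ sin φ₂ ) = atan2(-0.170731, -0.054259) = -1.878506 rad = -107.630°.
λ₂ = -121.915° + -107.630° = -229.545°, normalized to (−180°, 180°] → 130.455°.
The forward bearing on arrival equals the back-azimuth from the destination plus 180°.
Back-azimuth from P₂ (20.25°, 130.45°) to P₁ (78.99°, -121.92°), with Δλ' = λ₁ − λ₂ = -252.37°: atan2( sin Δλ' cos φ₁ , cos φ₂ sin φ₁ − sin φ₂ cos φ₁ cos Δλ' ) = 10.95°.
Final bearing = (10.95° + 180°) mod 360° = 190.95°.

final bearing 190.95°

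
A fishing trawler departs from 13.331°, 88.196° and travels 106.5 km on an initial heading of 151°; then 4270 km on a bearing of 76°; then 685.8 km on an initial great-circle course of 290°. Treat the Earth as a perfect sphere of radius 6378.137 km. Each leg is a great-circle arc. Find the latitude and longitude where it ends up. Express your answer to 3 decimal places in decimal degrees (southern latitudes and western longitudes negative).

Apply the spherical direct solution leg by leg, carrying full precision between legs.
Leg 1: from (13.331°, 88.196°), δ = 106.5/6378.137 = 0.016698 rad, θ = 151° → φ = 12.494°, λ = 88.671°.
Leg 2: from (12.494°, 88.671°), δ = 4270/6378.137 = 0.669474 rad, θ = 76° → φ = 18.434°, λ = 128.069°.
Leg 3: from (18.434°, 128.069°), δ = 685.8/6378.137 = 0.107524 rad, θ = 290° → φ = 20.439°, λ = 121.891°.

latitude 20.439°, longitude 121.891°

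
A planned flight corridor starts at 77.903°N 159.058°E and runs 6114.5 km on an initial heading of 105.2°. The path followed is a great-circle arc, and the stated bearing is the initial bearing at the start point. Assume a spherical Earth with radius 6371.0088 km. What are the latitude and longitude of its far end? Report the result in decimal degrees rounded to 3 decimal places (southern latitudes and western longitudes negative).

latitude 31.064°, longitude -133.616°

Angular distance δ = d/R = 6114.5 / 6371.0088 = 0.959738 rad.
Converting: φ₁ = 1.359664 rad, θ = 1.836086 rad.
Destination latitude: φ₂ = arcsin( sin φ₁ cos δ + cos φ₁ sin δ cos θ ) = arcsin(0.515991) = 31.064°.
Then Δλ = atan2(0.165640, 0.069202) = 1.175054 rad, from sin θ sin δ cos φ₁ over cos δ − sin φ₁ sin φ₂.
λ₂ = 159.058° + 67.326° = 226.384°, normalized to (−180°, 180°] → -133.616°.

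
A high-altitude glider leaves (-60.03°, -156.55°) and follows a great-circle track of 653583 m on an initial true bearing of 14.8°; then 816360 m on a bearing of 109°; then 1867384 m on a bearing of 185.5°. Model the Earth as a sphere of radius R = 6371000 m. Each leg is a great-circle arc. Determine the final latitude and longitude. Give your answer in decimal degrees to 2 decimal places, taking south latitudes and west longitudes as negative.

latitude -72.74°, longitude -146.83°

Apply the spherical direct solution leg by leg, carrying full precision between legs.
Leg 1: from (-60.03°, -156.55°), δ = 653583/6371000 = 0.102587 rad, θ = 14.8° → φ = -54.32°, λ = -153.98°.
Leg 2: from (-54.32°, -153.98°), δ = 816360/6371000 = 0.128137 rad, θ = 109° → φ = -56.09°, λ = -141.47°.
Leg 3: from (-56.09°, -141.47°), δ = 1867384/6371000 = 0.293107 rad, θ = 185.5° → φ = -72.74°, λ = -146.83°.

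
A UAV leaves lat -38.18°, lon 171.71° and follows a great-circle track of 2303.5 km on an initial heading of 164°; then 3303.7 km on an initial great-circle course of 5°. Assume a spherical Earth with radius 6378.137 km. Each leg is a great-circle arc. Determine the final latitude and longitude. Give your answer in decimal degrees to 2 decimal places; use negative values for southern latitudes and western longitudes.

Apply the spherical direct solution leg by leg, carrying full precision between legs.
Leg 1: from (-38.18°, 171.71°), δ = 2303.5/6378.137 = 0.361156 rad, θ = 164° → φ = -57.70°, λ = -177.79°.
Leg 2: from (-57.70°, -177.79°), δ = 3303.7/6378.137 = 0.517973 rad, θ = 5° → φ = -28.09°, λ = -174.98°.

latitude -28.09°, longitude -174.98°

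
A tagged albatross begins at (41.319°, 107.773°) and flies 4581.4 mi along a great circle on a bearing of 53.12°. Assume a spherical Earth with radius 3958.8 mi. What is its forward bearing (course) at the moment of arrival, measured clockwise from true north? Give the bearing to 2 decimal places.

final bearing 125.18°

δ = 4581.4/3958.8 = 1.157270 rad (66.3067°).
Converting: φ₁ = 0.721153 rad, θ = 0.927119 rad.
Destination latitude: φ₂ = arcsin( sin φ₁ cos δ + cos φ₁ sin δ cos θ ) = arcsin(0.678056) = 42.692°.
Δλ = atan2( sin θ sin δ cos φ₁ , cos δ − sin φ₁ sin φ₂ ) = atan2(0.550119, -0.045846) = 1.653943 rad = 94.764°.
λ₂ = 107.773° + 94.764° = 202.537°, normalized to (−180°, 180°] → -157.463°.
The forward bearing on arrival equals the back-azimuth from the destination plus 180°.
Back-azimuth from P₂ (42.69°, -157.46°) to P₁ (41.32°, 107.77°), with Δλ' = λ₁ − λ₂ = 265.24°: atan2( sin Δλ' cos φ₁ , cos φ₂ sin φ₁ − sin φ₂ cos φ₁ cos Δλ' ) = 305.18°.
Final bearing = (305.18° + 180°) mod 360° = 125.18°.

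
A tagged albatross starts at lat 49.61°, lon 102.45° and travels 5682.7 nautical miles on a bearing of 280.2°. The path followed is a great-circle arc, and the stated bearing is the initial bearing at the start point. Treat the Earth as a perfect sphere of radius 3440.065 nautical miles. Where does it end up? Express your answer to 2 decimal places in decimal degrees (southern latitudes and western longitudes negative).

δ = 5682.7/3440.065 = 1.651916 rad (94.6478°).
With φ₁ = 49.61° = 0.865858 rad and θ = 280.2° = 4.890413 rad:
Destination latitude: φ₂ = arcsin( sin φ₁ cos δ + cos φ₁ sin δ cos θ ) = arcsin(0.052654) = 3.02°.
For the longitude increment, Δλ = atan2( sin θ sin δ cos φ₁, cos δ − sin φ₁ sin φ₂ ) = atan2(-0.635649, -0.121135) = -100.79°.
λ₂ = λ₁ + Δλ = 1.66°.

latitude 3.02°, longitude 1.66°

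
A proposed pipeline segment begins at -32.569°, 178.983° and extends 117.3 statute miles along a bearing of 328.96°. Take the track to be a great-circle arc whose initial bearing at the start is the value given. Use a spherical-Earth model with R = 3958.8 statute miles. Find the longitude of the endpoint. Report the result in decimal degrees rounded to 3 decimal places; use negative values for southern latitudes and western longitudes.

longitude 177.961°

Central angle δ = d/R = 0.029630 rad.
With φ₁ = -32.569° = -0.568436 rad and θ = 328.96° = 5.741435 rad:
sin φ₂ = sin φ₁ cos δ + cos φ₁ sin δ cos θ = (-0.538315)(0.999561) + (0.842744)(0.029626)(0.856808) = -0.516687
φ₂ = asin(-0.516687) = -0.542977 rad = -31.110°.
Then Δλ = atan2(-0.012874, 0.721421) = -0.017843 rad, from sin θ sin δ cos φ₁ over cos δ − sin φ₁ sin φ₂.
Hence λ₂ = 178.983° + -1.022° = 177.961°.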